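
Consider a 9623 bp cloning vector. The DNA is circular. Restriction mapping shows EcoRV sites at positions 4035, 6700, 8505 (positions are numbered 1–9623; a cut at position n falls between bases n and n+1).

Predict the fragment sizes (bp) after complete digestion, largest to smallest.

5153, 2665, 1805 bp

Circular molecule, 3 cuts → 3 fragments:
  6700 − 4035 = 2665 bp
  8505 − 6700 = 1805 bp
  wrap: 9623 − 8505 + 4035 = 5153 bp
Sorted largest to smallest: 5153, 2665, 1805 bp.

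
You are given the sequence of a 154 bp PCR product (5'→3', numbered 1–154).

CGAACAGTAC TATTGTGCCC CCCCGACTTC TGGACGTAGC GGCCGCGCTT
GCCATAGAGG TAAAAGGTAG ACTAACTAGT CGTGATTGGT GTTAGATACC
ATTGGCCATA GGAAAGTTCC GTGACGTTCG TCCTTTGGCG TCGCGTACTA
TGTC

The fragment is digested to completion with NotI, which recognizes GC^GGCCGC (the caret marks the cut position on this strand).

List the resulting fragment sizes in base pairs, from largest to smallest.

The NotI site (GCGGCCGC) starts at position 39.
NotI cuts after base 2 of each site, so after position 40.
Linear molecule, 1 cut → 2 fragments:
  1–40 → 40 bp
  41–154 → 114 bp
Sorted largest to smallest: 114, 40 bp.

114, 40 bp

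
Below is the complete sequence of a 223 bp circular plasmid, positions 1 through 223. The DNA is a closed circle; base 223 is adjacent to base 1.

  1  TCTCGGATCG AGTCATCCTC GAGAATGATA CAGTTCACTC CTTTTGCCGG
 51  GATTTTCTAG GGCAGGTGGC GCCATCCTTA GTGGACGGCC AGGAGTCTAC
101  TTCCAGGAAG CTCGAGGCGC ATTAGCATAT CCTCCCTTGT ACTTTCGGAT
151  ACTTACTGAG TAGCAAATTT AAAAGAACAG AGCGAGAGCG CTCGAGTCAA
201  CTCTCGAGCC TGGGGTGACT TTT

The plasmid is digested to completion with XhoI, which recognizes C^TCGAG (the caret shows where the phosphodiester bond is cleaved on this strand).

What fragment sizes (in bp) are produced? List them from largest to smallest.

XhoI sites (CTCGAG) start at positions 18, 111, 191, 203.
XhoI cuts after the first base of each site, so after positions 18, 111, 191, 203.
Circular molecule, 4 cuts → 4 fragments:
  19–111 → 93 bp
  112–191 → 80 bp
  192–203 → 12 bp
  204–223 then 1–18 → 20 + 18 = 38 bp
Sorted largest to smallest: 93, 80, 38, 12 bp.

93, 80, 38, 12 bp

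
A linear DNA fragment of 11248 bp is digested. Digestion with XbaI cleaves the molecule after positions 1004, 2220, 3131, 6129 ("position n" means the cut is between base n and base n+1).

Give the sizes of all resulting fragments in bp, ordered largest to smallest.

5119, 2998, 1216, 1004, 911 bp

Linear molecule, 4 cuts → 5 fragments:
  1004 − 0 = 1004 bp
  2220 − 1004 = 1216 bp
  3131 − 2220 = 911 bp
  6129 − 3131 = 2998 bp
  11248 − 6129 = 5119 bp
Sorted largest to smallest: 5119, 2998, 1216, 1004, 911 bp.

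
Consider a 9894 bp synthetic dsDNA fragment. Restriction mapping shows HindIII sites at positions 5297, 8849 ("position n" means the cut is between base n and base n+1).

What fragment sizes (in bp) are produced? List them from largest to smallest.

Linear molecule, 2 cuts → 3 fragments:
  5297 − 0 = 5297 bp
  8849 − 5297 = 3552 bp
  9894 − 8849 = 1045 bp
Sorted largest to smallest: 5297, 3552, 1045 bp.

5297, 3552, 1045 bp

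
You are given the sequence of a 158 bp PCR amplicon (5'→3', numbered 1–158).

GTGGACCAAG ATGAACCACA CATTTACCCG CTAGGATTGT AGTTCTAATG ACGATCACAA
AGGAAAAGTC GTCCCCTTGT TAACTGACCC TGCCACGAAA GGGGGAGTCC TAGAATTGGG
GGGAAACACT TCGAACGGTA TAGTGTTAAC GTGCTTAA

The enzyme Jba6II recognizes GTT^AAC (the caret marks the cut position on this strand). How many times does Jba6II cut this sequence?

2

GTTAAC occurs starting at positions 79, 145.
Jba6II cuts at 2 sites.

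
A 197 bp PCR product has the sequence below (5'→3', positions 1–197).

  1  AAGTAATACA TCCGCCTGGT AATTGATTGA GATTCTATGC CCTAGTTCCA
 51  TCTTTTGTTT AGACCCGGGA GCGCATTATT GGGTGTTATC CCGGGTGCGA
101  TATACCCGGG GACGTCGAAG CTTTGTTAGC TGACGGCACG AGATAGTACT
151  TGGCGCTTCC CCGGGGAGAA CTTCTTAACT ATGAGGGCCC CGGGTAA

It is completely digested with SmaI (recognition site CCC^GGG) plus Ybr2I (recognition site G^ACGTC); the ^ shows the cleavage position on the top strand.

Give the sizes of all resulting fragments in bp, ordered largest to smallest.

66, 51, 29, 26, 15, 6, 4 bp

SmaI sites (CCCGGG) start at positions 64, 90, 105, 160, 189.
SmaI cuts after base 3 of each site, so after positions 66, 92, 107, 162, 191.
The Ybr2I site (GACGTC) starts at position 111.
Ybr2I cuts after the first base of each site, so after position 111.
Combined cut positions: 66, 92, 107, 111, 162, 191.
Linear molecule, 6 cuts → 7 fragments:
  1–66 → 66 bp
  67–92 → 26 bp
  93–107 → 15 bp
  108–111 → 4 bp
  112–162 → 51 bp
  163–191 → 29 bp
  192–197 → 6 bp
Sorted largest to smallest: 66, 51, 29, 26, 15, 6, 4 bp.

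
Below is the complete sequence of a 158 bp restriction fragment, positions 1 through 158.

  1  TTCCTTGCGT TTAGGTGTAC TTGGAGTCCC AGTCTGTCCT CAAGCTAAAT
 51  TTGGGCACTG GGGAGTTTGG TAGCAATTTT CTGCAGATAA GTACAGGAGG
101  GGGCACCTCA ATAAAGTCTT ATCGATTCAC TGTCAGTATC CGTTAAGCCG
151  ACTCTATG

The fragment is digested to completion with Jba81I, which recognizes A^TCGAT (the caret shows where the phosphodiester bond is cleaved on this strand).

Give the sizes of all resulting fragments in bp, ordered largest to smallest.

The Jba81I site (ATCGAT) starts at position 121.
Jba81I cuts after the first base of each site, so after position 121.
Linear molecule, 1 cut → 2 fragments:
  1–121 → 121 bp
  122–158 → 37 bp
Sorted largest to smallest: 121, 37 bp.

121, 37 bp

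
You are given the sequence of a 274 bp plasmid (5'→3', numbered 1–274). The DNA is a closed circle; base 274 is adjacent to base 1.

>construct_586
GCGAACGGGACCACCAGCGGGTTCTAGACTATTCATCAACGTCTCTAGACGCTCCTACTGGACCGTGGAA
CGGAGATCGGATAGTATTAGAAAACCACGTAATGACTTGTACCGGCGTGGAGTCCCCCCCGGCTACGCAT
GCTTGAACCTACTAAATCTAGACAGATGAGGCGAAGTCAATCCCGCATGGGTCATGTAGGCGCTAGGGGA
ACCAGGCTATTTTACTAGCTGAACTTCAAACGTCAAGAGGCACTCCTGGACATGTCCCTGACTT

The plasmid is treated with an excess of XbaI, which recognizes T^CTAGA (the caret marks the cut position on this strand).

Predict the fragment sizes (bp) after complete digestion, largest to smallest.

XbaI sites (TCTAGA) start at positions 23, 44, 157.
XbaI cuts after the first base of each site, so after positions 23, 44, 157.
Circular molecule, 3 cuts → 3 fragments:
  24–44 → 21 bp
  45–157 → 113 bp
  158–274 then 1–23 → 117 + 23 = 140 bp
Sorted largest to smallest: 140, 113, 21 bp.

140, 113, 21 bp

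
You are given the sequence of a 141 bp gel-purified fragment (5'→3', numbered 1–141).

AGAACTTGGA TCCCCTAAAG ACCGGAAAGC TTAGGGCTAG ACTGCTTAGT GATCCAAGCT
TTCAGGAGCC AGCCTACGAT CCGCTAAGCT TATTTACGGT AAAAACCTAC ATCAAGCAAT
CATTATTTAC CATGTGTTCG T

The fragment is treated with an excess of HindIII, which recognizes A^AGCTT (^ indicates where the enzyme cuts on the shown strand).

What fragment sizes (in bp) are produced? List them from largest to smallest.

55, 30, 29, 27 bp

HindIII sites (AAGCTT) start at positions 27, 56, 86.
HindIII cuts after the first base of each site, so after positions 27, 56, 86.
Linear molecule, 3 cuts → 4 fragments:
  1–27 → 27 bp
  28–56 → 29 bp
  57–86 → 30 bp
  87–141 → 55 bp
Sorted largest to smallest: 55, 30, 29, 27 bp.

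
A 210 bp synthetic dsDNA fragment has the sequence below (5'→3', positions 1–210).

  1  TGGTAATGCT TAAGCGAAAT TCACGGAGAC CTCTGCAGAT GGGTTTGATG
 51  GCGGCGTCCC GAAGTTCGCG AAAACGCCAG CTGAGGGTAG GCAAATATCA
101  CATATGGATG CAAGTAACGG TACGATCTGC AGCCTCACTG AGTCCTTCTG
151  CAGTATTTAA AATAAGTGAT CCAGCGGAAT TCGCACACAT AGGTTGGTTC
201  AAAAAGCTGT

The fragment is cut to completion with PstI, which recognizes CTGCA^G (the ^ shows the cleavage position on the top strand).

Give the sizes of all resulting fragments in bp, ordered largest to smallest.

94, 58, 37, 21 bp

PstI sites (CTGCAG) start at positions 33, 127, 148.
PstI cuts after base 5 of each site (before the last base), so after positions 37, 131, 152.
Linear molecule, 3 cuts → 4 fragments:
  1–37 → 37 bp
  38–131 → 94 bp
  132–152 → 21 bp
  153–210 → 58 bp
Sorted largest to smallest: 94, 58, 37, 21 bp.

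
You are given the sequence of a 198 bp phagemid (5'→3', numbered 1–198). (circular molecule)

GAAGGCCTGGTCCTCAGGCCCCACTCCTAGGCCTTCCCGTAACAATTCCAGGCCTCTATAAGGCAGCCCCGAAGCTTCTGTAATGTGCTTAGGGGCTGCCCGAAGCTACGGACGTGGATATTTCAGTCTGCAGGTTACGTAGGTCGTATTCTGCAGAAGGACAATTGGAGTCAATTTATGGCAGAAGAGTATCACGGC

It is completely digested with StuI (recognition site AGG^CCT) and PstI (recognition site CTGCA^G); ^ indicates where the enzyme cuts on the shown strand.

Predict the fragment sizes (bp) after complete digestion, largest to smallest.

StuI sites (AGGCCT) start at positions 3, 29, 50.
StuI cuts after base 3 of each site, so after positions 5, 31, 52.
PstI sites (CTGCAG) start at positions 128, 151.
PstI cuts after base 5 of each site (before the last base), so after positions 132, 155.
Combined cut positions: 5, 31, 52, 132, 155.
Circular molecule, 5 cuts → 5 fragments:
  6–31 → 26 bp
  32–52 → 21 bp
  53–132 → 80 bp
  133–155 → 23 bp
  156–198 then 1–5 → 43 + 5 = 48 bp
Sorted largest to smallest: 80, 48, 26, 23, 21 bp.

80, 48, 26, 23, 21 bp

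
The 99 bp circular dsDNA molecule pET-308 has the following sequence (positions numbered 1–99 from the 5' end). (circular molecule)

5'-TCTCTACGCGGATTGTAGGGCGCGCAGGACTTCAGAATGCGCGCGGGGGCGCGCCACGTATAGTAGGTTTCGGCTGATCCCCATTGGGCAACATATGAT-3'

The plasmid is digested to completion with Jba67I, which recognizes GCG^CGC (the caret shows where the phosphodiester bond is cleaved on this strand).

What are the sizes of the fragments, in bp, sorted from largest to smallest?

Jba67I sites (GCGCGC) start at positions 20, 39, 49.
Jba67I cuts after base 3 of each site, so after positions 22, 41, 51.
Circular molecule, 3 cuts → 3 fragments:
  23–41 → 19 bp
  42–51 → 10 bp
  52–99 then 1–22 → 48 + 22 = 70 bp
Sorted largest to smallest: 70, 19, 10 bp.

70, 19, 10 bp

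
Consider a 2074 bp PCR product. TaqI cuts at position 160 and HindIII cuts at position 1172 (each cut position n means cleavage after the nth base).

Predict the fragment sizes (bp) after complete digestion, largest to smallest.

Combined cut positions (sorted): 160, 1172.
Linear molecule, 2 cuts → 3 fragments:
  160 − 0 = 160 bp
  1172 − 160 = 1012 bp
  2074 − 1172 = 902 bp
Sorted largest to smallest: 1012, 902, 160 bp.

1012, 902, 160 bp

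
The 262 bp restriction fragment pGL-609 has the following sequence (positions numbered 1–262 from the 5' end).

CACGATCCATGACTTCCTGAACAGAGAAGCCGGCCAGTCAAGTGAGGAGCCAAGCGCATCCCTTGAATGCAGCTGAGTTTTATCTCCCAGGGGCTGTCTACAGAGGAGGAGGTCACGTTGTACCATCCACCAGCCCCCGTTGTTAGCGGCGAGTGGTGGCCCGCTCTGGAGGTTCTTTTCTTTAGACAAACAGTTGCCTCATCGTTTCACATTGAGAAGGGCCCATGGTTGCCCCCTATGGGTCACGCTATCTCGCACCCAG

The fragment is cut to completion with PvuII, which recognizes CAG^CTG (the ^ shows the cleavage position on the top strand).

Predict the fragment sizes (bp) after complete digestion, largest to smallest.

190, 72 bp

The PvuII site (CAGCTG) starts at position 70.
PvuII cuts after base 3 of each site, so after position 72.
Linear molecule, 1 cut → 2 fragments:
  1–72 → 72 bp
  73–262 → 190 bp
Sorted largest to smallest: 190, 72 bp.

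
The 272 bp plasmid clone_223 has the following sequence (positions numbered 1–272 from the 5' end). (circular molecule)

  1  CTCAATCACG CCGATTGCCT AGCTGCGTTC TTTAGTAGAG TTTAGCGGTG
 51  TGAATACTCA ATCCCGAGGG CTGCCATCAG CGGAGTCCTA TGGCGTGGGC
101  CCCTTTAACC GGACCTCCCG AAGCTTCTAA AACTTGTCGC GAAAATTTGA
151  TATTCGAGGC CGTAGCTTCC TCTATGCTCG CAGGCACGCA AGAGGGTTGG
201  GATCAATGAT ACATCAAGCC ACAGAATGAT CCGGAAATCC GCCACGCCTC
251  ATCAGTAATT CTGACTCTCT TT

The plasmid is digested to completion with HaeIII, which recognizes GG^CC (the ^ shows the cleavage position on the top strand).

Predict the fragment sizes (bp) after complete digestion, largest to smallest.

HaeIII sites (GGCC) start at positions 98, 158.
HaeIII cuts after base 2 of each site, so after positions 99, 159.
Circular molecule, 2 cuts → 2 fragments:
  100–159 → 60 bp
  160–272 then 1–99 → 113 + 99 = 212 bp
Sorted largest to smallest: 212, 60 bp.

212, 60 bp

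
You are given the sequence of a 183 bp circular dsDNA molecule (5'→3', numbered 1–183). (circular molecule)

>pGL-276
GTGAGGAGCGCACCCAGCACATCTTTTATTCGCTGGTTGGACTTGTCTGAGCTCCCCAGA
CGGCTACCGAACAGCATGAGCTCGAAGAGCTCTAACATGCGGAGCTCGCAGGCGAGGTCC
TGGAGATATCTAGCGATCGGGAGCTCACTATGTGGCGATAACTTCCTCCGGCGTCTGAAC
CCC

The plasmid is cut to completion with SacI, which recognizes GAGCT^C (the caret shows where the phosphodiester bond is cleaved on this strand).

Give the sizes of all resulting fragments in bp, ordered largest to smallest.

SacI sites (GAGCTC) start at positions 49, 78, 87, 102, 141.
SacI cuts after base 5 of each site (before the last base), so after positions 53, 82, 91, 106, 145.
Circular molecule, 5 cuts → 5 fragments:
  54–82 → 29 bp
  83–91 → 9 bp
  92–106 → 15 bp
  107–145 → 39 bp
  146–183 then 1–53 → 38 + 53 = 91 bp
Sorted largest to smallest: 91, 39, 29, 15, 9 bp.

91, 39, 29, 15, 9 bp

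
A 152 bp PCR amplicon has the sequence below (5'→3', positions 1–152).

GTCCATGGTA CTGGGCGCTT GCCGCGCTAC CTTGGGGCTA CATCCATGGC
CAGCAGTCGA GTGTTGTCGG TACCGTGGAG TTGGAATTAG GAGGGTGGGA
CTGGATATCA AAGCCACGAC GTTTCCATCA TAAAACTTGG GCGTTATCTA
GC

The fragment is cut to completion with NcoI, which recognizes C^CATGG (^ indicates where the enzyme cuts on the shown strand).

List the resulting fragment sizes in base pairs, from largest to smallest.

108, 41, 3 bp

NcoI sites (CCATGG) start at positions 3, 44.
NcoI cuts after the first base of each site, so after positions 3, 44.
Linear molecule, 2 cuts → 3 fragments:
  1–3 → 3 bp
  4–44 → 41 bp
  45–152 → 108 bp
Sorted largest to smallest: 108, 41, 3 bp.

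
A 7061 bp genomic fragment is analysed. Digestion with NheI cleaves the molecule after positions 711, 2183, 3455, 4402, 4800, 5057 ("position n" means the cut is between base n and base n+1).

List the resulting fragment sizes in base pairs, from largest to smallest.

2004, 1472, 1272, 947, 711, 398, 257 bp

Linear molecule, 6 cuts → 7 fragments:
  711 − 0 = 711 bp
  2183 − 711 = 1472 bp
  3455 − 2183 = 1272 bp
  4402 − 3455 = 947 bp
  4800 − 4402 = 398 bp
  5057 − 4800 = 257 bp
  7061 − 5057 = 2004 bp
Sorted largest to smallest: 2004, 1472, 1272, 947, 711, 398, 257 bp.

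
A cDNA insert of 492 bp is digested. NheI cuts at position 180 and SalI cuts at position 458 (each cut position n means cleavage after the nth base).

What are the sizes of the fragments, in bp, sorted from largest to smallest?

Combined cut positions (sorted): 180, 458.
Linear molecule, 2 cuts → 3 fragments:
  180 − 0 = 180 bp
  458 − 180 = 278 bp
  492 − 458 = 34 bp
Sorted largest to smallest: 278, 180, 34 bp.

278, 180, 34 bp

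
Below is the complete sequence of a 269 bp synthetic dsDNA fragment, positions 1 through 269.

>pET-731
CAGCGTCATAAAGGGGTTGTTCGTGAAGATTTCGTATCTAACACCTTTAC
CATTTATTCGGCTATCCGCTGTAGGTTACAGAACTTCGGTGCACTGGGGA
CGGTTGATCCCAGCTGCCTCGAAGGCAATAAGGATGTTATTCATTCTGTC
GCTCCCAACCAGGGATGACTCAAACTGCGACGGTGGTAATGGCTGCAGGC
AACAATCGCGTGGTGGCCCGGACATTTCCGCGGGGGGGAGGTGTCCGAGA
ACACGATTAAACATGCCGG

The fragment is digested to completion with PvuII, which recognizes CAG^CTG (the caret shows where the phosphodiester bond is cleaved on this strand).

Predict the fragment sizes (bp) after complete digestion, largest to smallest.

The PvuII site (CAGCTG) starts at position 111.
PvuII cuts after base 3 of each site, so after position 113.
Linear molecule, 1 cut → 2 fragments:
  1–113 → 113 bp
  114–269 → 156 bp
Sorted largest to smallest: 156, 113 bp.

156, 113 bp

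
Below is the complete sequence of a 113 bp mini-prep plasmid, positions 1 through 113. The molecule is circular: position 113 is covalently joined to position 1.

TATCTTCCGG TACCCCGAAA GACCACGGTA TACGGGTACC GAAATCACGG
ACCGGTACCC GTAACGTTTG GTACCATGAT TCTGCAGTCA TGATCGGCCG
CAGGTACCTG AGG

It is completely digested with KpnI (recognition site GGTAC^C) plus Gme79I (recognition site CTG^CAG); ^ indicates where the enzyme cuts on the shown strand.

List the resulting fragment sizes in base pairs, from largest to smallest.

KpnI sites (GGTACC) start at positions 9, 35, 54, 70, 103.
KpnI cuts after base 5 of each site (before the last base), so after positions 13, 39, 58, 74, 107.
The Gme79I site (CTGCAG) starts at position 82.
Gme79I cuts after base 3 of each site, so after position 84.
Combined cut positions: 13, 39, 58, 74, 84, 107.
Circular molecule, 6 cuts → 6 fragments:
  14–39 → 26 bp
  40–58 → 19 bp
  59–74 → 16 bp
  75–84 → 10 bp
  85–107 → 23 bp
  108–113 then 1–13 → 6 + 13 = 19 bp
Sorted largest to smallest: 26, 23, 19, 19, 16, 10 bp.

26, 23, 19, 19, 16, 10 bp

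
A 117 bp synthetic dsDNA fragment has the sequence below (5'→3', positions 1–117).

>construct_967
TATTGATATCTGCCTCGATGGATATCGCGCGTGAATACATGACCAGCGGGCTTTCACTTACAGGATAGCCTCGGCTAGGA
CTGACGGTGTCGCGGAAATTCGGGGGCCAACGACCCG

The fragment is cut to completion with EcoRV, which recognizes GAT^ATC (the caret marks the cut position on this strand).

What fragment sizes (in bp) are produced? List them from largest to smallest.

EcoRV sites (GATATC) start at positions 5, 21.
EcoRV cuts after base 3 of each site, so after positions 7, 23.
Linear molecule, 2 cuts → 3 fragments:
  1–7 → 7 bp
  8–23 → 16 bp
  24–117 → 94 bp
Sorted largest to smallest: 94, 16, 7 bp.

94, 16, 7 bp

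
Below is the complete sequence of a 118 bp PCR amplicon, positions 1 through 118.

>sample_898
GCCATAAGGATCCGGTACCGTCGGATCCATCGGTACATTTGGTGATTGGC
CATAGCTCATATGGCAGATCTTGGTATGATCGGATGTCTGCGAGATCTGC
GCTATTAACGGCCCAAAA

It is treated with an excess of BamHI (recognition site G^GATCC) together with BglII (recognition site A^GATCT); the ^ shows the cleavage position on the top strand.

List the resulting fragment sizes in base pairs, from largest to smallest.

BamHI sites (GGATCC) start at positions 8, 23.
BamHI cuts after the first base of each site, so after positions 8, 23.
BglII sites (AGATCT) start at positions 66, 93.
BglII cuts after the first base of each site, so after positions 66, 93.
Combined cut positions: 8, 23, 66, 93.
Linear molecule, 4 cuts → 5 fragments:
  1–8 → 8 bp
  9–23 → 15 bp
  24–66 → 43 bp
  67–93 → 27 bp
  94–118 → 25 bp
Sorted largest to smallest: 43, 27, 25, 15, 8 bp.

43, 27, 25, 15, 8 bp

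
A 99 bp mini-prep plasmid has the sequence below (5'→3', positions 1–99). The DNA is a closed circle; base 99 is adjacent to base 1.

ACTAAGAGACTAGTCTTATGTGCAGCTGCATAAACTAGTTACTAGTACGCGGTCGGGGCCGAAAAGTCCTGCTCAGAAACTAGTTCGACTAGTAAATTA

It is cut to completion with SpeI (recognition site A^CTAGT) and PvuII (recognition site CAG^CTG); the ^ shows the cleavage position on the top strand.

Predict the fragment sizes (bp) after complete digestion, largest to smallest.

38, 20, 16, 9, 9, 7 bp

SpeI sites (ACTAGT) start at positions 9, 34, 41, 79, 88.
SpeI cuts after the first base of each site, so after positions 9, 34, 41, 79, 88.
The PvuII site (CAGCTG) starts at position 23.
PvuII cuts after base 3 of each site, so after position 25.
Combined cut positions: 9, 25, 34, 41, 79, 88.
Circular molecule, 6 cuts → 6 fragments:
  10–25 → 16 bp
  26–34 → 9 bp
  35–41 → 7 bp
  42–79 → 38 bp
  80–88 → 9 bp
  89–99 then 1–9 → 11 + 9 = 20 bp
Sorted largest to smallest: 38, 20, 16, 9, 9, 7 bp.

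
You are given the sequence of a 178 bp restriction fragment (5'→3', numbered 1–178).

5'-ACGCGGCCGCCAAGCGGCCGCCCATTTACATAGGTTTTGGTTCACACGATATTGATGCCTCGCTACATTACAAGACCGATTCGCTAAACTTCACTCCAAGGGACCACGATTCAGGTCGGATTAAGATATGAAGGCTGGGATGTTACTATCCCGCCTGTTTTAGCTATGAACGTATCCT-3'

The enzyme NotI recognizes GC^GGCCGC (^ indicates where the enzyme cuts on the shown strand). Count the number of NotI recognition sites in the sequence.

2

GCGGCCGC occurs starting at positions 3, 14.
NotI cuts at 2 sites.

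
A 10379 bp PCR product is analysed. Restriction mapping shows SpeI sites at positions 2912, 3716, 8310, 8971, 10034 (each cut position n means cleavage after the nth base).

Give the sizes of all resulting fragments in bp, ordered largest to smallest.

4594, 2912, 1063, 804, 661, 345 bp

Linear molecule, 5 cuts → 6 fragments:
  2912 − 0 = 2912 bp
  3716 − 2912 = 804 bp
  8310 − 3716 = 4594 bp
  8971 − 8310 = 661 bp
  10034 − 8971 = 1063 bp
  10379 − 10034 = 345 bp
Sorted largest to smallest: 4594, 2912, 1063, 804, 661, 345 bp.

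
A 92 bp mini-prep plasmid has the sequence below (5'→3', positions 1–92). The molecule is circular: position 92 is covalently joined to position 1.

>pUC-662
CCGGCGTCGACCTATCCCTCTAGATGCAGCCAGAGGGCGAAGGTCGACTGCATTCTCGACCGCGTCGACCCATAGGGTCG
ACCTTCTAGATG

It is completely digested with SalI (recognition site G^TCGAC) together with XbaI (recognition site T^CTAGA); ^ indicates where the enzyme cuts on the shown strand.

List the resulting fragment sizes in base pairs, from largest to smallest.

24, 21, 13, 13, 13, 8 bp

SalI sites (GTCGAC) start at positions 6, 43, 64, 77.
SalI cuts after the first base of each site, so after positions 6, 43, 64, 77.
XbaI sites (TCTAGA) start at positions 19, 85.
XbaI cuts after the first base of each site, so after positions 19, 85.
Combined cut positions: 6, 19, 43, 64, 77, 85.
Circular molecule, 6 cuts → 6 fragments:
  7–19 → 13 bp
  20–43 → 24 bp
  44–64 → 21 bp
  65–77 → 13 bp
  78–85 → 8 bp
  86–92 then 1–6 → 7 + 6 = 13 bp
Sorted largest to smallest: 24, 21, 13, 13, 13, 8 bp.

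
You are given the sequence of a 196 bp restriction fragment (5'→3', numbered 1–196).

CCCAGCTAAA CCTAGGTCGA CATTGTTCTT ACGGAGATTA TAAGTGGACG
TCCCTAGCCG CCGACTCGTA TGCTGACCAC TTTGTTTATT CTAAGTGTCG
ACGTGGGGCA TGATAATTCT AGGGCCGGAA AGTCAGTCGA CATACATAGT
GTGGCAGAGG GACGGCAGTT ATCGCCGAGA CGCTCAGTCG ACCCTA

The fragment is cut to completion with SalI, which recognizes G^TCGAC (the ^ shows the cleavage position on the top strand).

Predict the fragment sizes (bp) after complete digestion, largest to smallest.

SalI sites (GTCGAC) start at positions 16, 97, 136, 187.
SalI cuts after the first base of each site, so after positions 16, 97, 136, 187.
Linear molecule, 4 cuts → 5 fragments:
  1–16 → 16 bp
  17–97 → 81 bp
  98–136 → 39 bp
  137–187 → 51 bp
  188–196 → 9 bp
Sorted largest to smallest: 81, 51, 39, 16, 9 bp.

81, 51, 39, 16, 9 bp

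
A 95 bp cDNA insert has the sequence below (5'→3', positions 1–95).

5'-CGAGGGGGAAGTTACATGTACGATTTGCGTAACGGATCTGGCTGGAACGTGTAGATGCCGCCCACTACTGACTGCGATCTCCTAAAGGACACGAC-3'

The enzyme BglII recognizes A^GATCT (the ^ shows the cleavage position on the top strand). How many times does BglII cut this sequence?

0

No occurrence of AGATCT is present in the sequence.
BglII does not cut: 0 sites.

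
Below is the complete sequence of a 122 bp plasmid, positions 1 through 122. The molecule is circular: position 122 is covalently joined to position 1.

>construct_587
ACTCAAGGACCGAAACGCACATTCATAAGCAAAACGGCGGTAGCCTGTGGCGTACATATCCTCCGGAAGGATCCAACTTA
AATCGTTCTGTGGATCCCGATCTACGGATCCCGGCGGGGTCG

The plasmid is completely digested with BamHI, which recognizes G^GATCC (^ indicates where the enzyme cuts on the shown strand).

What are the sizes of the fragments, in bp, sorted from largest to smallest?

BamHI sites (GGATCC) start at positions 69, 92, 106.
BamHI cuts after the first base of each site, so after positions 69, 92, 106.
Circular molecule, 3 cuts → 3 fragments:
  70–92 → 23 bp
  93–106 → 14 bp
  107–122 then 1–69 → 16 + 69 = 85 bp
Sorted largest to smallest: 85, 23, 14 bp.

85, 23, 14 bp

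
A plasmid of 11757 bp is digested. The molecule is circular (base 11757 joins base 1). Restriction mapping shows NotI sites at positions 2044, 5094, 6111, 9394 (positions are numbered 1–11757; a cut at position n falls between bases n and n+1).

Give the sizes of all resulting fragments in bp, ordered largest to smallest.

Circular molecule, 4 cuts → 4 fragments:
  5094 − 2044 = 3050 bp
  6111 − 5094 = 1017 bp
  9394 − 6111 = 3283 bp
  wrap: 11757 − 9394 + 2044 = 4407 bp
Sorted largest to smallest: 4407, 3283, 3050, 1017 bp.

4407, 3283, 3050, 1017 bp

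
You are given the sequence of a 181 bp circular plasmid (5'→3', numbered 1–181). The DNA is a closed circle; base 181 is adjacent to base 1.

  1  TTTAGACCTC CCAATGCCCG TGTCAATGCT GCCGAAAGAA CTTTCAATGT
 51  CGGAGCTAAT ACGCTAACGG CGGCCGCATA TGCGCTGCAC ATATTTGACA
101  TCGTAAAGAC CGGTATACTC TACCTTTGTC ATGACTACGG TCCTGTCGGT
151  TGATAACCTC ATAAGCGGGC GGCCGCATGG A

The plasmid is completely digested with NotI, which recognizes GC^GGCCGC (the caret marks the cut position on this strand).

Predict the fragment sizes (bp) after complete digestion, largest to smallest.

NotI sites (GCGGCCGC) start at positions 70, 169.
NotI cuts after base 2 of each site, so after positions 71, 170.
Circular molecule, 2 cuts → 2 fragments:
  72–170 → 99 bp
  171–181 then 1–71 → 11 + 71 = 82 bp
Sorted largest to smallest: 99, 82 bp.

99, 82 bp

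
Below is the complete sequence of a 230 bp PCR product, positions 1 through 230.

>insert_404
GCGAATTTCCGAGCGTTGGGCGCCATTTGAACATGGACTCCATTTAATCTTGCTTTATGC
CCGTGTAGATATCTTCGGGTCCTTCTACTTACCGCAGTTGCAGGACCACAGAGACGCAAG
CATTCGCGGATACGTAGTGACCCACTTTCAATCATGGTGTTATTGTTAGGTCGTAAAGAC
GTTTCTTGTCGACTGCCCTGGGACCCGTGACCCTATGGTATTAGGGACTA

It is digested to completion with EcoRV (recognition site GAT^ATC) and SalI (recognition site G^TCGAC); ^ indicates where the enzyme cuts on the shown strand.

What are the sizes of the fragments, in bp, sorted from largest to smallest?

118, 70, 42 bp

The EcoRV site (GATATC) starts at position 68.
EcoRV cuts after base 3 of each site, so after position 70.
The SalI site (GTCGAC) starts at position 188.
SalI cuts after the first base of each site, so after position 188.
Combined cut positions: 70, 188.
Linear molecule, 2 cuts → 3 fragments:
  1–70 → 70 bp
  71–188 → 118 bp
  189–230 → 42 bp
Sorted largest to smallest: 118, 70, 42 bp.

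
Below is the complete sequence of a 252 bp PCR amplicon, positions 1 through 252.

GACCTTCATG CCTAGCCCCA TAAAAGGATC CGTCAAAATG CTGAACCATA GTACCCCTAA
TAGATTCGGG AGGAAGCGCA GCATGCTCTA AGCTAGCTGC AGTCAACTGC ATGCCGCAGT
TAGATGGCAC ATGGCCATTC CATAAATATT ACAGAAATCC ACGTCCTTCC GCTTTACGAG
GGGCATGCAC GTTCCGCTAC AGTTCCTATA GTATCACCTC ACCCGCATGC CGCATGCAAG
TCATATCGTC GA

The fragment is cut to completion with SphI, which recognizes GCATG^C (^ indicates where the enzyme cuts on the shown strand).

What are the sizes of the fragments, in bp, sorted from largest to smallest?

SphI sites (GCATGC) start at positions 81, 109, 183, 225, 232.
SphI cuts after base 5 of each site (before the last base), so after positions 85, 113, 187, 229, 236.
Linear molecule, 5 cuts → 6 fragments:
  1–85 → 85 bp
  86–113 → 28 bp
  114–187 → 74 bp
  188–229 → 42 bp
  230–236 → 7 bp
  237–252 → 16 bp
Sorted largest to smallest: 85, 74, 42, 28, 16, 7 bp.

85, 74, 42, 28, 16, 7 bp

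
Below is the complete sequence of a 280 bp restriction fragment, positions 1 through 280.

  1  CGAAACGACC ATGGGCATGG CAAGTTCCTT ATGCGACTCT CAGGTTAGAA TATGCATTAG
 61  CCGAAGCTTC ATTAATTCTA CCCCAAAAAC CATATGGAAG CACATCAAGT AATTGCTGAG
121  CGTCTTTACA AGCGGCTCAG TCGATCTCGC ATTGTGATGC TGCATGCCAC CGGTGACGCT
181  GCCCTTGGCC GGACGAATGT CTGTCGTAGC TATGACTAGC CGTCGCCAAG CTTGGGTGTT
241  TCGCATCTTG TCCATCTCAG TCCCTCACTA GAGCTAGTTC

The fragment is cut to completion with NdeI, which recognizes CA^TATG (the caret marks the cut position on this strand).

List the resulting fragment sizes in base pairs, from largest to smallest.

The NdeI site (CATATG) starts at position 91.
NdeI cuts after base 2 of each site, so after position 92.
Linear molecule, 1 cut → 2 fragments:
  1–92 → 92 bp
  93–280 → 188 bp
Sorted largest to smallest: 188, 92 bp.

188, 92 bp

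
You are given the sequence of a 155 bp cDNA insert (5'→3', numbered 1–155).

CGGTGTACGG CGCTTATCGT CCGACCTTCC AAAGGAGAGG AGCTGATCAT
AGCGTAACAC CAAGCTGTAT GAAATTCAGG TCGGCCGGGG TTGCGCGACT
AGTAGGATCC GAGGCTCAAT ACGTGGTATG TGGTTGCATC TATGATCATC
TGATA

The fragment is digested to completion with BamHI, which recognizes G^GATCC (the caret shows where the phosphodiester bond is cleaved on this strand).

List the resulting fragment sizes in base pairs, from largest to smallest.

The BamHI site (GGATCC) starts at position 105.
BamHI cuts after the first base of each site, so after position 105.
Linear molecule, 1 cut → 2 fragments:
  1–105 → 105 bp
  106–155 → 50 bp
Sorted largest to smallest: 105, 50 bp.

105, 50 bp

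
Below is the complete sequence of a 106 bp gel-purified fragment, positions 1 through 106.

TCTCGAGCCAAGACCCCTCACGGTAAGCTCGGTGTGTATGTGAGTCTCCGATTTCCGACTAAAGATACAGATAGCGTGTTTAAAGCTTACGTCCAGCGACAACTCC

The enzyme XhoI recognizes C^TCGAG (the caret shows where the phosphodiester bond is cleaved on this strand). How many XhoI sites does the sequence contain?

1

CTCGAG occurs starting at position 2.
XhoI cuts at 1 site.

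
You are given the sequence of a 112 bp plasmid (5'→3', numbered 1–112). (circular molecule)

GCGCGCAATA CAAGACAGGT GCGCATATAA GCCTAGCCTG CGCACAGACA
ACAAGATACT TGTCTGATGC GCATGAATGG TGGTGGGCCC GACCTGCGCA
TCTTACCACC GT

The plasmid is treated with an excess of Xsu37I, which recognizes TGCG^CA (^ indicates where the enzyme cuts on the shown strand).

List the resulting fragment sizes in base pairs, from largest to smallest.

Xsu37I sites (TGCGCA) start at positions 20, 39, 68, 95.
Xsu37I cuts after base 4 of each site, so after positions 23, 42, 71, 98.
Circular molecule, 4 cuts → 4 fragments:
  24–42 → 19 bp
  43–71 → 29 bp
  72–98 → 27 bp
  99–112 then 1–23 → 14 + 23 = 37 bp
Sorted largest to smallest: 37, 29, 27, 19 bp.

37, 29, 27, 19 bp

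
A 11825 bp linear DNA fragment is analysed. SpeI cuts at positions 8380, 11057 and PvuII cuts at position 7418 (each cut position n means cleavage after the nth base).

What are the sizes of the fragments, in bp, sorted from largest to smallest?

7418, 2677, 962, 768 bp

Combined cut positions (sorted): 7418, 8380, 11057.
Linear molecule, 3 cuts → 4 fragments:
  7418 − 0 = 7418 bp
  8380 − 7418 = 962 bp
  11057 − 8380 = 2677 bp
  11825 − 11057 = 768 bp
Sorted largest to smallest: 7418, 2677, 962, 768 bp.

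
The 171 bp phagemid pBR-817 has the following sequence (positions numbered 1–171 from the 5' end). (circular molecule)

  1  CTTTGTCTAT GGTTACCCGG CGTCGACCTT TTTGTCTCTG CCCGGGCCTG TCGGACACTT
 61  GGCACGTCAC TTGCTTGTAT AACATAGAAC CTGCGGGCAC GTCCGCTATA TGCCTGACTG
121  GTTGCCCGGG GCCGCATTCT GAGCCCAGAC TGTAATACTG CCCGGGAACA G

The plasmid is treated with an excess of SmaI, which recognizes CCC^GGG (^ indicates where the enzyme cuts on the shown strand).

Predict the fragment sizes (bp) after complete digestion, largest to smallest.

SmaI sites (CCCGGG) start at positions 41, 125, 161.
SmaI cuts after base 3 of each site, so after positions 43, 127, 163.
Circular molecule, 3 cuts → 3 fragments:
  44–127 → 84 bp
  128–163 → 36 bp
  164–171 then 1–43 → 8 + 43 = 51 bp
Sorted largest to smallest: 84, 51, 36 bp.

84, 51, 36 bp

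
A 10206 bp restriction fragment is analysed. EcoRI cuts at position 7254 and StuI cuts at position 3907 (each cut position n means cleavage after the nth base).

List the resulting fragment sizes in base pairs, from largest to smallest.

3907, 3347, 2952 bp

Combined cut positions (sorted): 3907, 7254.
Linear molecule, 2 cuts → 3 fragments:
  3907 − 0 = 3907 bp
  7254 − 3907 = 3347 bp
  10206 − 7254 = 2952 bp
Sorted largest to smallest: 3907, 3347, 2952 bp.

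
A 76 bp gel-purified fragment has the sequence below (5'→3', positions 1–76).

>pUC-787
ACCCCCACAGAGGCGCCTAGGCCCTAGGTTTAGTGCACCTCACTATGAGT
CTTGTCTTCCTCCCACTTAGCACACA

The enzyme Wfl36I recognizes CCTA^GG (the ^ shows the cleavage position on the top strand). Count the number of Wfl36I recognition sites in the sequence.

2

CCTAGG occurs starting at positions 16, 23.
Wfl36I cuts at 2 sites.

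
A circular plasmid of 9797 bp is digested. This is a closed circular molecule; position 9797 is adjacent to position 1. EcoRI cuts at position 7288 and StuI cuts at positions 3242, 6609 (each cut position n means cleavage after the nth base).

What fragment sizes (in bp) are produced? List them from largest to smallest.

5751, 3367, 679 bp

Combined cut positions (sorted): 3242, 6609, 7288.
Circular molecule, 3 cuts → 3 fragments:
  6609 − 3242 = 3367 bp
  7288 − 6609 = 679 bp
  wrap: 9797 − 7288 + 3242 = 5751 bp
Sorted largest to smallest: 5751, 3367, 679 bp.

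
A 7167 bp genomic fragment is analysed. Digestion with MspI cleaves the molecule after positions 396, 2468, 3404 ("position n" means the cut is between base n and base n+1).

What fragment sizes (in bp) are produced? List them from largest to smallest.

3763, 2072, 936, 396 bp

Linear molecule, 3 cuts → 4 fragments:
  396 − 0 = 396 bp
  2468 − 396 = 2072 bp
  3404 − 2468 = 936 bp
  7167 − 3404 = 3763 bp
Sorted largest to smallest: 3763, 2072, 936, 396 bp.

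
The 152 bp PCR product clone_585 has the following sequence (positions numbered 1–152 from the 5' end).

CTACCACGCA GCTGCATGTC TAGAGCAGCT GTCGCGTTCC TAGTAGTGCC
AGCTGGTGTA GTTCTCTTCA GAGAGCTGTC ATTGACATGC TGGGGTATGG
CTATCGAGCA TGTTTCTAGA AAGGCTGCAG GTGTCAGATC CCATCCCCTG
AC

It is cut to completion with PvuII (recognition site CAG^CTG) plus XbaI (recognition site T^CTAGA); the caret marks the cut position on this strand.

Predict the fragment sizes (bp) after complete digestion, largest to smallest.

PvuII sites (CAGCTG) start at positions 9, 26, 50.
PvuII cuts after base 3 of each site, so after positions 11, 28, 52.
XbaI sites (TCTAGA) start at positions 19, 115.
XbaI cuts after the first base of each site, so after positions 19, 115.
Combined cut positions: 11, 19, 28, 52, 115.
Linear molecule, 5 cuts → 6 fragments:
  1–11 → 11 bp
  12–19 → 8 bp
  20–28 → 9 bp
  29–52 → 24 bp
  53–115 → 63 bp
  116–152 → 37 bp
Sorted largest to smallest: 63, 37, 24, 11, 9, 8 bp.

63, 37, 24, 11, 9, 8 bp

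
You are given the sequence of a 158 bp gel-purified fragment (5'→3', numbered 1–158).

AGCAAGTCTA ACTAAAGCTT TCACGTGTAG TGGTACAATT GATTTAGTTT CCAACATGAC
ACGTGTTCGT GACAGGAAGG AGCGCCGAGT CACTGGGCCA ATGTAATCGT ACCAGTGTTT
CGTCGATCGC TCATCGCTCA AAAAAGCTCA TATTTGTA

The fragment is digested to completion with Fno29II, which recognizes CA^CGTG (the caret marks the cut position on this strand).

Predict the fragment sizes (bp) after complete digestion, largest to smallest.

Fno29II sites (CACGTG) start at positions 22, 60.
Fno29II cuts after base 2 of each site, so after positions 23, 61.
Linear molecule, 2 cuts → 3 fragments:
  1–23 → 23 bp
  24–61 → 38 bp
  62–158 → 97 bp
Sorted largest to smallest: 97, 38, 23 bp.

97, 38, 23 bp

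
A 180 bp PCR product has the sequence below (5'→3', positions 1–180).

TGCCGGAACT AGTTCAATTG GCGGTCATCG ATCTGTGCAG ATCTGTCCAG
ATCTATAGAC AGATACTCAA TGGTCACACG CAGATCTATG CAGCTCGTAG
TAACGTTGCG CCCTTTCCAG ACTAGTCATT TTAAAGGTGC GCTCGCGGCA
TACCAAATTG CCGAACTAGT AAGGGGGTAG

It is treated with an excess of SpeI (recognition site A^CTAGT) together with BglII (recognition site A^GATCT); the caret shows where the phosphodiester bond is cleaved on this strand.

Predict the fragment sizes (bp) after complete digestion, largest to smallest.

44, 39, 33, 31, 15, 10, 8 bp

SpeI sites (ACTAGT) start at positions 8, 121, 165.
SpeI cuts after the first base of each site, so after positions 8, 121, 165.
BglII sites (AGATCT) start at positions 39, 49, 82.
BglII cuts after the first base of each site, so after positions 39, 49, 82.
Combined cut positions: 8, 39, 49, 82, 121, 165.
Linear molecule, 6 cuts → 7 fragments:
  1–8 → 8 bp
  9–39 → 31 bp
  40–49 → 10 bp
  50–82 → 33 bp
  83–121 → 39 bp
  122–165 → 44 bp
  166–180 → 15 bp
Sorted largest to smallest: 44, 39, 33, 31, 15, 10, 8 bp.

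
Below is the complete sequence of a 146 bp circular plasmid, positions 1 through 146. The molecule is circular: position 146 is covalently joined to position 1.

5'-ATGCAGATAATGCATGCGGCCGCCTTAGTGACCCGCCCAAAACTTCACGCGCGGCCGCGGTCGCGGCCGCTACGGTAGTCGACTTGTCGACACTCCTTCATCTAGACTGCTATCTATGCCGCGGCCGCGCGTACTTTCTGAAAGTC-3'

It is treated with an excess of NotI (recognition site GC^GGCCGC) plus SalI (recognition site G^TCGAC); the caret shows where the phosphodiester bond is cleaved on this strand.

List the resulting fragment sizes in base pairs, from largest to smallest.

NotI sites (GCGGCCGC) start at positions 16, 51, 63, 121.
NotI cuts after base 2 of each site, so after positions 17, 52, 64, 122.
SalI sites (GTCGAC) start at positions 78, 86.
SalI cuts after the first base of each site, so after positions 78, 86.
Combined cut positions: 17, 52, 64, 78, 86, 122.
Circular molecule, 6 cuts → 6 fragments:
  18–52 → 35 bp
  53–64 → 12 bp
  65–78 → 14 bp
  79–86 → 8 bp
  87–122 → 36 bp
  123–146 then 1–17 → 24 + 17 = 41 bp
Sorted largest to smallest: 41, 36, 35, 14, 12, 8 bp.

41, 36, 35, 14, 12, 8 bp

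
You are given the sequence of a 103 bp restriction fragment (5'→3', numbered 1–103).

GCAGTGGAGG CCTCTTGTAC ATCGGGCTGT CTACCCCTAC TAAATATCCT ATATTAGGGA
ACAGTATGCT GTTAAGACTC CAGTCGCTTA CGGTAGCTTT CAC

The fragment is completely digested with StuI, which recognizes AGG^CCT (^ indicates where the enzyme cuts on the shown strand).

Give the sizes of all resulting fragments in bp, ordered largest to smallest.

93, 10 bp

The StuI site (AGGCCT) starts at position 8.
StuI cuts after base 3 of each site, so after position 10.
Linear molecule, 1 cut → 2 fragments:
  1–10 → 10 bp
  11–103 → 93 bp
Sorted largest to smallest: 93, 10 bp.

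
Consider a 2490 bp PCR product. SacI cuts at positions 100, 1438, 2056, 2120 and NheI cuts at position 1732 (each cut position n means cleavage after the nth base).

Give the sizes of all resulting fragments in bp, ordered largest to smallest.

1338, 370, 324, 294, 100, 64 bp

Combined cut positions (sorted): 100, 1438, 1732, 2056, 2120.
Linear molecule, 5 cuts → 6 fragments:
  100 − 0 = 100 bp
  1438 − 100 = 1338 bp
  1732 − 1438 = 294 bp
  2056 − 1732 = 324 bp
  2120 − 2056 = 64 bp
  2490 − 2120 = 370 bp
Sorted largest to smallest: 1338, 370, 324, 294, 100, 64 bp.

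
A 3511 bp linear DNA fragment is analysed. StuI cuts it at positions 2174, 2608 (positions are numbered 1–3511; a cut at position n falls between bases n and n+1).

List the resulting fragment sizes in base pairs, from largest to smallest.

Linear molecule, 2 cuts → 3 fragments:
  2174 − 0 = 2174 bp
  2608 − 2174 = 434 bp
  3511 − 2608 = 903 bp
Sorted largest to smallest: 2174, 903, 434 bp.

2174, 903, 434 bp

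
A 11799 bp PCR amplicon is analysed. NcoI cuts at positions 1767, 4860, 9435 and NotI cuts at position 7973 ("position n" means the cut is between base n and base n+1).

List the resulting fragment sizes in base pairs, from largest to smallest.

Combined cut positions (sorted): 1767, 4860, 7973, 9435.
Linear molecule, 4 cuts → 5 fragments:
  1767 − 0 = 1767 bp
  4860 − 1767 = 3093 bp
  7973 − 4860 = 3113 bp
  9435 − 7973 = 1462 bp
  11799 − 9435 = 2364 bp
Sorted largest to smallest: 3113, 3093, 2364, 1767, 1462 bp.

3113, 3093, 2364, 1767, 1462 bp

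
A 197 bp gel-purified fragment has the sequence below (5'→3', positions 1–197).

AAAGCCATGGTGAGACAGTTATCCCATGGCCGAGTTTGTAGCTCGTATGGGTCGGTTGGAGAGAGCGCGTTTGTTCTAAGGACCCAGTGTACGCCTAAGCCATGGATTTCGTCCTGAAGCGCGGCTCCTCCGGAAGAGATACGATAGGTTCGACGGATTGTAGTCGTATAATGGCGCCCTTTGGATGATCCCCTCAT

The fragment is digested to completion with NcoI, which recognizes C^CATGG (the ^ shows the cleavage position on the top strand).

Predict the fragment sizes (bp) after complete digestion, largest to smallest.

97, 76, 19, 5 bp

NcoI sites (CCATGG) start at positions 5, 24, 100.
NcoI cuts after the first base of each site, so after positions 5, 24, 100.
Linear molecule, 3 cuts → 4 fragments:
  1–5 → 5 bp
  6–24 → 19 bp
  25–100 → 76 bp
  101–197 → 97 bp
Sorted largest to smallest: 97, 76, 19, 5 bp.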